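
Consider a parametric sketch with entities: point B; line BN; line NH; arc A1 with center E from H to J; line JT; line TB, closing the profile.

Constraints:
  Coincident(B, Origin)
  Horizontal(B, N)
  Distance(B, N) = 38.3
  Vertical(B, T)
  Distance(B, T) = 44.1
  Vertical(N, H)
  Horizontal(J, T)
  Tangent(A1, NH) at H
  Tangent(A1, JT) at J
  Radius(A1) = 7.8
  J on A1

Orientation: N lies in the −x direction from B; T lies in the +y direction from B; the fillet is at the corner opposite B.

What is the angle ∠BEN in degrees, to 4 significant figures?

52.16°

BT is vertical with |BT| = 44.1 and T on the +y side, so T = (0.000, 44.10). The virtual corner opposite B is at (-38.30, 44.10). The tangent condition forces EH to be normal to NH and the tangent condition forces EJ to be normal to JT, with radius 7.8, so the center E sits 7.8 in from both sides at E = (-30.50, 36.30). Then cos ∠BEN = EB·EN / (|EB||EN|), giving 52.16°.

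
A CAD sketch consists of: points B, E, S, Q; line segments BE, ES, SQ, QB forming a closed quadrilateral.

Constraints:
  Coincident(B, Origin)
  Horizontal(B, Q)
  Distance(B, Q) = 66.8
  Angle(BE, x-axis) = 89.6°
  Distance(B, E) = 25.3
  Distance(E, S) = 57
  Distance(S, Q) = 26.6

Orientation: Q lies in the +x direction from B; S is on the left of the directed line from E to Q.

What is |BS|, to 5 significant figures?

62.320

Checks: |ES| = 57.00 ✓; |SQ| = 26.60 ✓.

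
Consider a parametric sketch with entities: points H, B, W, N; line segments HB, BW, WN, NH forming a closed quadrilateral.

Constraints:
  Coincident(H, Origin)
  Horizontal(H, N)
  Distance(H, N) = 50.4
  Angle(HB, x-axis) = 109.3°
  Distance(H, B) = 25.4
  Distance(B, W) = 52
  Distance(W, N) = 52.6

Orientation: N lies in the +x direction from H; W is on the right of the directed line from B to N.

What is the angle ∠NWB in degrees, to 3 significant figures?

74.7°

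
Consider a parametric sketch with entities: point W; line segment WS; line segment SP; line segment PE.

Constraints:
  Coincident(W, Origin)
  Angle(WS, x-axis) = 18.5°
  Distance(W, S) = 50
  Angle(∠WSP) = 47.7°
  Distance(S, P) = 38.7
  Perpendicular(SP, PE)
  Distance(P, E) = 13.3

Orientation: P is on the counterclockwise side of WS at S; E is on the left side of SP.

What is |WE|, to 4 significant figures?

24.21

W is at the origin; WS runs at 18.5° with length 50.0, so S = 50.0·(cos 18.5°, sin 18.5°) = (47.42, 15.87). ∠WSP = 47.7°, so SP runs at 18.5° + (180° − 47.7°) = 150.8° from the x-axis; with |SP| = 38.7, P = S + 38.7·(cos 150.8°, sin 150.8°) = (13.63, 34.75). The perpendicularity gives PE at right angles to SP; with |PE| = 13.3 on the left of SP, E = P + 13.3·(-0.4879, -0.8729) = (7.146, 23.14). Then |WE| = |E − W| = 24.21.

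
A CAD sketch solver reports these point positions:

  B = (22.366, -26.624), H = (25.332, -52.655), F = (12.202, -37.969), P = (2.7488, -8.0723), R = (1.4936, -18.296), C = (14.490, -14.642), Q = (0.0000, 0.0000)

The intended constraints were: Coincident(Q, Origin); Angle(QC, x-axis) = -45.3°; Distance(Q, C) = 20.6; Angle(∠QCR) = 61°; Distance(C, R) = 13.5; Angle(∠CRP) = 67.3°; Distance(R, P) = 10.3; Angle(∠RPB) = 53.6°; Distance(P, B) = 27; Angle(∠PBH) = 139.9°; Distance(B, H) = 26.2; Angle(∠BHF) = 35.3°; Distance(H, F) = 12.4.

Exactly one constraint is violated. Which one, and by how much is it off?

Distance(H, F) = 12.4 — off by 7.30.

Q = (0.00, 0.00) ✓; QC at -45.30° ✓; |QC| = 20.60 ✓; ∠QCR = 61.00° ✓; |CR| = 13.50 ✓; ∠CRP = 67.30° ✓; |RP| = 10.30 ✓; ∠RPB = 53.60° ✓; |PB| = 27.00 ✓; ∠PBH = 139.9° ✓; |BH| = 26.20 ✓; ∠BHF = 35.30° ✓; |HF| = 19.70 ✗.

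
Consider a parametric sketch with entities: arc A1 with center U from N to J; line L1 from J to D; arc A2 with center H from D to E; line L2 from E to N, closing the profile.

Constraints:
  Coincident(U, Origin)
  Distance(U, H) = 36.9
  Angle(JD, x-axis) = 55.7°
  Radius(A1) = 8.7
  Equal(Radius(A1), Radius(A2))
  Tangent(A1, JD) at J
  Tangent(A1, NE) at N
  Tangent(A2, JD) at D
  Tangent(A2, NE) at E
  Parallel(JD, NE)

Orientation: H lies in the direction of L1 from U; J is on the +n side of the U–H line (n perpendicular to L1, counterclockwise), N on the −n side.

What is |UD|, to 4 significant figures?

37.91

The slot axis is L1's direction at 55.7°, so u = (cos 55.7°, sin 55.7°) = (0.5635, 0.8261) and n = (−sin 55.7°, cos 55.7°) = (-0.8261, 0.5635). U is at the origin and H lies 36.9 along u from U, so H = 36.9·u = (20.79, 30.48). Tangency of A1 to both parallel lines with radius 8.7 puts J and N at U ± 8.7·n: J = (-7.187, 4.903), N = (7.187, -4.903). Equal radii place D and E the same way about H: D = H + 8.7·n = (13.61, 35.39), E = H − 8.7·n = (27.98, 25.58). Then |UD| = |D − U| = 37.91.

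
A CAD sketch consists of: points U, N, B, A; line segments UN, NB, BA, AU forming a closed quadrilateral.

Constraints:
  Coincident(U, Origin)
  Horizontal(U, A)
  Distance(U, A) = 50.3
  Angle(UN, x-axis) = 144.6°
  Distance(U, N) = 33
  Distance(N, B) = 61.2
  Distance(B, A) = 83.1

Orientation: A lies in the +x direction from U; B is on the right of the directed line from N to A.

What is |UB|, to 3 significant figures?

47.0

U is at the origin; U and A share the same y with |UA| = 50.3 and A in +x, so A = (50.3, 0). UN runs at 144.6° with |UN| = 33.0, so N = (-26.9, 19.1). B is determined by |NB| = 61.2 and |BA| = 83.1 together: it lies at the intersection of circle(N, 61.2) and circle(A, 83.1). With |NA| = 79.5, the foot of the radical line on NA is 19.9 from N and the perpendicular offset is √(61.2² − 19.9²) = 57.9. Taking the right-of-NA solution: B = (-21.5, -41.8).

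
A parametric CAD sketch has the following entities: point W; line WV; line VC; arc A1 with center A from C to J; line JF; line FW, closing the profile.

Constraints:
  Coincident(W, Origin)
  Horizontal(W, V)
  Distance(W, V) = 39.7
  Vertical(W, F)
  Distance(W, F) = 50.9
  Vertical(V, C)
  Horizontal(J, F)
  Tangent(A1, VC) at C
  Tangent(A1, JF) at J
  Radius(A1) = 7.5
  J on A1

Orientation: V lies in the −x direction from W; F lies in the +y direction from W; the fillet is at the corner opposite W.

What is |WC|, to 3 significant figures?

58.8

W is at the origin; W and V share the same y with |WV| = 39.7 and V on the −x side, so V = (-39.7, 0.00). W and F share the same x with |WF| = 50.9 and F on the +y side, so F = (0.00, 50.9). The virtual corner opposite W is at (-39.7, 50.9). Tangency of A1 to VC means the radius AC is perpendicular to VC and since A1 is tangent to JF there, AJ ⟂ JF, with radius 7.5, so the center A sits 7.5 in from both sides at A = (-32.2, 43.4). That places the tangent points at C = (-39.7, 43.4) on VC and J = (-32.2, 50.9) on JF. Then |WC| = |C − W| = 58.8.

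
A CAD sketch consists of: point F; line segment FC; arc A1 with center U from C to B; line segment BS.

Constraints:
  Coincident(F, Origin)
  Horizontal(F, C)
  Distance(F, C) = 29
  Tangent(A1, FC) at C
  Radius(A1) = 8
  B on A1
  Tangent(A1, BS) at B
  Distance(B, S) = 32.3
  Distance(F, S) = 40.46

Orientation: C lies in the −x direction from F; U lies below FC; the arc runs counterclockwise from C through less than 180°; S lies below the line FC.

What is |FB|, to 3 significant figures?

37.5

Checks: |UB| = 8.000 ✓; ∠(UB, BS) = 90.00° ✓; |BS| = 32.30 ✓; |FS| = 40.46 ✓.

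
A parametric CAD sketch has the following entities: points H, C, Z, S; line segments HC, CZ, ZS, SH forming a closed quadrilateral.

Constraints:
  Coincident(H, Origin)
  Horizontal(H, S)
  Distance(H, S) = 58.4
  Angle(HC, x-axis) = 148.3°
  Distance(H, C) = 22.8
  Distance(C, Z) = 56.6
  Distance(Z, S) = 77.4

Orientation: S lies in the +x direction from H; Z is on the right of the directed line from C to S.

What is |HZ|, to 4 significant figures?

43.41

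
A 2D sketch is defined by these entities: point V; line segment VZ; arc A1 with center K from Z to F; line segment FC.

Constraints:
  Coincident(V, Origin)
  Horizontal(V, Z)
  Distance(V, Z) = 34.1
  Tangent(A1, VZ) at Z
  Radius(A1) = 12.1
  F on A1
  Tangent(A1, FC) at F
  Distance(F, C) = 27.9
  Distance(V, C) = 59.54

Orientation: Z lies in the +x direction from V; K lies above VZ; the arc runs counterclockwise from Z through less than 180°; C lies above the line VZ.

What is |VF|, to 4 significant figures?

48.05

Checks: V = (0.00, 0.00) ✓; |KF| = 12.10 ✓; ∠(KF, FC) = 90.00° ✓; |FC| = 27.90 ✓; |VC| = 59.54 ✓.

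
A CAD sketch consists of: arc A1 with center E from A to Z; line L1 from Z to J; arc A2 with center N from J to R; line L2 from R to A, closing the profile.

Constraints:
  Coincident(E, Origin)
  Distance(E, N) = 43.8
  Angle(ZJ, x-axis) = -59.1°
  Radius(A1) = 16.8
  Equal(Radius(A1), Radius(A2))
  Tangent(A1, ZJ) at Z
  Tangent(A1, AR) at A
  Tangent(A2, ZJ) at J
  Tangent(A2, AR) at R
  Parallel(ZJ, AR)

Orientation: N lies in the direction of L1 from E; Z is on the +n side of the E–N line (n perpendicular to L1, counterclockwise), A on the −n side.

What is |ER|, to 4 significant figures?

46.91

Tangency of A1 to both parallel lines with radius 16.8 puts Z and A at E ± 16.8·n: Z = (14.42, 8.627), A = (-14.42, -8.627). Equal radii place J and R the same way about N: J = N + 16.8·n = (36.91, -28.96), R = N − 16.8·n = (8.078, -46.21). Then |ER| = |R − E| = 46.91.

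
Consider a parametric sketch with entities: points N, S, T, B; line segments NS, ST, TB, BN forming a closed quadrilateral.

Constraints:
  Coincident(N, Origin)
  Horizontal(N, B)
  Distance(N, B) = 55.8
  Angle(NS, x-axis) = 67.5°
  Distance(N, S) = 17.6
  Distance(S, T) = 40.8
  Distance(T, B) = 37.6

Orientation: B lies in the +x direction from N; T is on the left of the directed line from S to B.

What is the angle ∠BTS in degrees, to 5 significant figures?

82.384°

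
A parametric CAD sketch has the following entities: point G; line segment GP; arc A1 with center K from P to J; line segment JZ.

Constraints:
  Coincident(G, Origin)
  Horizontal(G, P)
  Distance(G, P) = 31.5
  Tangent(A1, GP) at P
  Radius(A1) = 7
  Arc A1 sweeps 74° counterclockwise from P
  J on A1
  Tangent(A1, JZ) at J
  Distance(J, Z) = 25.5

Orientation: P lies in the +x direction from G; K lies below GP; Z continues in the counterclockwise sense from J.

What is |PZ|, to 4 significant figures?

32.63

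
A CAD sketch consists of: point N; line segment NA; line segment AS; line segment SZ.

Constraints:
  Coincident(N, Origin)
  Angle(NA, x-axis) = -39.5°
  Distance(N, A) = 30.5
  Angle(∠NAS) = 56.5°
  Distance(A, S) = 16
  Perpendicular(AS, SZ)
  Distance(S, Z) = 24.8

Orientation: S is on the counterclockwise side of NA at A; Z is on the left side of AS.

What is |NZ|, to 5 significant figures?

1.0474

N is at the origin; NA runs at -39.5° with length 30.5, so A = 30.5·(cos -39.5°, sin -39.5°) = (23.535, -19.400). ∠NAS = 56.5°, so AS runs at -39.5° + (180° − 56.5°) = 84.000° from the x-axis; with |AS| = 16.0, S = A + 16.0·(cos 84.000°, sin 84.000°) = (25.207, -3.4880). The perpendicularity gives SZ at right angles to AS; with |SZ| = 24.8 on the left of AS, Z = S + 24.8·(-0.99452, 0.10453) = (0.54286, -0.89573). Then |NZ| = |Z − N| = 1.0474.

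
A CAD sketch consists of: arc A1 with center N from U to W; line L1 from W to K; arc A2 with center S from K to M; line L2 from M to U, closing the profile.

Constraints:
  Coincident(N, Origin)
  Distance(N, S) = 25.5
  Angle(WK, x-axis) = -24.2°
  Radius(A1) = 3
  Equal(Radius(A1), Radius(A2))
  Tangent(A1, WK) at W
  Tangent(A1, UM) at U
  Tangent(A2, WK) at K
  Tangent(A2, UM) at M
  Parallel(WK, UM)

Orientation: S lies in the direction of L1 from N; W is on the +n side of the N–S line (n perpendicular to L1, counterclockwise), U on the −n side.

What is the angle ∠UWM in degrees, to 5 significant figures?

76.759°

Tangency of A1 to both parallel lines with radius 3.0 puts W and U at N ± 3.0·n: W = (1.2298, 2.7364), U = (-1.2298, -2.7364). Equal radii place K and M the same way about S: K = S + 3.0·n = (24.489, -7.7167), M = S − 3.0·n = (22.029, -13.189). Then cos ∠UWM = WU·WM / (|WU||WM|), giving 76.759°.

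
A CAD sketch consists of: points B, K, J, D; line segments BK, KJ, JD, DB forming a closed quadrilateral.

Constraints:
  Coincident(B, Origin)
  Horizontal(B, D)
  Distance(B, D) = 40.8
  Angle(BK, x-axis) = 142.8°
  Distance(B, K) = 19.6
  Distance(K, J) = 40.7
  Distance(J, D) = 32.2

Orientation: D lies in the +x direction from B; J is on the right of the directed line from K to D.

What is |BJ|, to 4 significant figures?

21.42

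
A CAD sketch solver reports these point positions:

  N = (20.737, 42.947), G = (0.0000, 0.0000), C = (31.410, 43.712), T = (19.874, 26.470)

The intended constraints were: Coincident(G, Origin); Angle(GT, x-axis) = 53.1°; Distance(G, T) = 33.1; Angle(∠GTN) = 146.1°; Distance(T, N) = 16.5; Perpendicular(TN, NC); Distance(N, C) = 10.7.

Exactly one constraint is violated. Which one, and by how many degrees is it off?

Perpendicular(TN, NC) — off by 7.10°.

G = (0.00, 0.00) ✓; GT at 53.10° ✓; |GT| = 33.10 ✓; ∠GTN = 146.1° ✓; |TN| = 16.50 ✓; ∠(TN, NC) = 82.90° ✗; |NC| = 10.70 ✓.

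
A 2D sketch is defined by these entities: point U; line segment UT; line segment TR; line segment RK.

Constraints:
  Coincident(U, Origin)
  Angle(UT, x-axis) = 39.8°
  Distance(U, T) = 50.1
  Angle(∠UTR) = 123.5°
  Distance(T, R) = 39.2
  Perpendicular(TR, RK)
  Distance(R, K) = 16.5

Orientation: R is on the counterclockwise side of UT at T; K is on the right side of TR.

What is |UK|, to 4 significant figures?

88.69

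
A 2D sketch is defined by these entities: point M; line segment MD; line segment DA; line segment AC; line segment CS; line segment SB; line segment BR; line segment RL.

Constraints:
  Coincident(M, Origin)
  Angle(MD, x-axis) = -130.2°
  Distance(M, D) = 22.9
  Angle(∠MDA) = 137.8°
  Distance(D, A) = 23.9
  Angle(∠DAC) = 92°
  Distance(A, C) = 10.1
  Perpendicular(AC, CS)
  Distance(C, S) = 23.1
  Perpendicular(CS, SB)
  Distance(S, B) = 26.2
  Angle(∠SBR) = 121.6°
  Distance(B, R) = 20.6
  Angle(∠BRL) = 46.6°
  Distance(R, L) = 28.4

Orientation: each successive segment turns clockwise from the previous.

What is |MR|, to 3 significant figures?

54.3

M is at the origin; MD runs at -130.2° with length 22.9, so D = (-14.8, -17.5). ∠MDA = 137.8° gives DA at -172° from the x-axis; with |DA| = 23.9, A = (-38.5, -20.7). ∠DAC = 92.0° gives AC at 99.6° from the x-axis; with |AC| = 10.1, C = (-40.2, -10.7). AC is perpendicular to CS, so CS runs at 9.60°; with |CS| = 23.1, S = (-17.4, -6.84). CS is perpendicular to SB, so SB runs at -80.4°; with |SB| = 26.2, B = (-13.0, -32.7). ∠SBR = 121.6° gives BR at -139° from the x-axis; with |BR| = 20.6, R = (-28.5, -46.2). Then |MR| = |R − M| = 54.3.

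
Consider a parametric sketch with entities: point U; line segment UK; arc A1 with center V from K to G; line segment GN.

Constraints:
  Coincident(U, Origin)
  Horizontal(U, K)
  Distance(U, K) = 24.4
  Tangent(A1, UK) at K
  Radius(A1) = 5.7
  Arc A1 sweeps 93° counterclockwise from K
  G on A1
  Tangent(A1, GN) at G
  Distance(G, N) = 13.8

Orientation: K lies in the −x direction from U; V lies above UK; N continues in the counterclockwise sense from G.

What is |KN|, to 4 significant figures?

20.39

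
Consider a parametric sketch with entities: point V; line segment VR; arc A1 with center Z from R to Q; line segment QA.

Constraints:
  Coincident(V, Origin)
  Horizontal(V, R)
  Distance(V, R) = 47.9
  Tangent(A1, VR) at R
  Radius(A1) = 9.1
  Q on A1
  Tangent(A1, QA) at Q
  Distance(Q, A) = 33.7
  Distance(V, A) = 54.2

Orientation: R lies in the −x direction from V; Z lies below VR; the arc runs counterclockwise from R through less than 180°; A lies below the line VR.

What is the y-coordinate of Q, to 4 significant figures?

-14.58

Checks: ∠(ZR, RV) = 90.00° ✓; |ZR| = 9.100 ✓; |ZQ| = 9.100 ✓; ∠(ZQ, QA) = 90.00° ✓; |QA| = 33.70 ✓; |VA| = 54.20 ✓.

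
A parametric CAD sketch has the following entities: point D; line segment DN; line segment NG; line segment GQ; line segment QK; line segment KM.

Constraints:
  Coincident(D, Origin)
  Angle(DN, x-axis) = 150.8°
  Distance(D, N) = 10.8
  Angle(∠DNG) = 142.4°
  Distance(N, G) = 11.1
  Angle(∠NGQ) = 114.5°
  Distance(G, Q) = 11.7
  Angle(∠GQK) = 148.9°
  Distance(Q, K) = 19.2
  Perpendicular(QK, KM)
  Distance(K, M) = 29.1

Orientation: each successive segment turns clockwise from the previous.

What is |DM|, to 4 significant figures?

20.86

D is at the origin; DN runs at 150.8° with length 10.8, so N = (-9.428, 5.269). ∠DNG = 142.4° gives NG at 113.2° from the x-axis; with |NG| = 11.1, G = (-13.80, 15.47). ∠NGQ = 114.5° gives GQ at 47.70° from the x-axis; with |GQ| = 11.7, Q = (-5.926, 24.12). ∠GQK = 148.9° gives QK at 16.60° from the x-axis; with |QK| = 19.2, K = (12.47, 29.61). The perpendicularity gives KM at right angles to QK, so KM runs at -73.40°; with |KM| = 29.1, M = (20.79, 1.723). Then |DM| = |M − D| = 20.86.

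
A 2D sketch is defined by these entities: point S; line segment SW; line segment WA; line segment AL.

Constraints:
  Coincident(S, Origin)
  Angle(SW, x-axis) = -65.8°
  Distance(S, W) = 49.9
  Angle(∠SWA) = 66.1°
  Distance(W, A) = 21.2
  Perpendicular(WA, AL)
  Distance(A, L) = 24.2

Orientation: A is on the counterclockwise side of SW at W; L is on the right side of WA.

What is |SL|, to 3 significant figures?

69.8

S is at the origin; SW runs at -65.8° with length 49.9, so W = 49.9·(cos -65.8°, sin -65.8°) = (20.5, -45.5). ∠SWA = 66.1°, so WA runs at -65.8° + (180° − 66.1°) = 48.1° from the x-axis; with |WA| = 21.2, A = W + 21.2·(cos 48.1°, sin 48.1°) = (34.6, -29.7). WA is perpendicular to AL; with |AL| = 24.2 on the right of WA, L = A + 24.2·(0.744, -0.668) = (52.6, -45.9). Then |SL| = |L − S| = 69.8.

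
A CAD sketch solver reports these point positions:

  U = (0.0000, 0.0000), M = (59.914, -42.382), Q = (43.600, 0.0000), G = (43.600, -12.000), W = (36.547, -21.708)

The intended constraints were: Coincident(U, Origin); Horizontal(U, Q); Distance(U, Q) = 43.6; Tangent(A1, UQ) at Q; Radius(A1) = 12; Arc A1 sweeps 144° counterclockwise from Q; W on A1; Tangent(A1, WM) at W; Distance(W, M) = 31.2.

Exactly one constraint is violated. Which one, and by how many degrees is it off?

Tangent(A1, WM) at W — off by 5.50°.

U = (0.00, 0.00) ✓; U.y = 0.00, Q.y = 0.00 ✓; |UQ| = 43.60 ✓; ∠(GQ, QU) = 90.00° ✓; |GQ| = 12.00 ✓; bearing(G→W) − bearing(G→Q) = 144.0° ✓; |GW| = 12.00 ✓; ∠(GW, WM) = 95.50° ✗; |WM| = 31.20 ✓.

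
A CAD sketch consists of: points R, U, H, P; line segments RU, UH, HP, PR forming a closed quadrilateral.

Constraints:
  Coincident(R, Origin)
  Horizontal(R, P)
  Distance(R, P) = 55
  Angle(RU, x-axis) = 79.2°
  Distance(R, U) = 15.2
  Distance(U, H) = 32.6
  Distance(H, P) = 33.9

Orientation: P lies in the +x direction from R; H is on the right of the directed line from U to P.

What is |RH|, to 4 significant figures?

25.29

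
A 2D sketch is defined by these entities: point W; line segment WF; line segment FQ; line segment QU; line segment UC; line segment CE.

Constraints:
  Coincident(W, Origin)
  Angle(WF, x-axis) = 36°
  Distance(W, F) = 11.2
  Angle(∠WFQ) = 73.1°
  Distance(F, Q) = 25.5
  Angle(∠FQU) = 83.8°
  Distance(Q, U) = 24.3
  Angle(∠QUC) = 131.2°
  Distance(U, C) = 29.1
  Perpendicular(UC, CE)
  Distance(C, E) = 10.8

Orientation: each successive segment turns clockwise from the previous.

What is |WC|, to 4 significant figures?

30.43

∠FQU = 83.8° gives QU at -167.1° from the x-axis; with |QU| = 24.3, U = (-6.282, -22.94). ∠QUC = 131.2° gives UC at 144.1° from the x-axis; with |UC| = 29.1, C = (-29.85, -5.875). Then |WC| = |C − W| = 30.43.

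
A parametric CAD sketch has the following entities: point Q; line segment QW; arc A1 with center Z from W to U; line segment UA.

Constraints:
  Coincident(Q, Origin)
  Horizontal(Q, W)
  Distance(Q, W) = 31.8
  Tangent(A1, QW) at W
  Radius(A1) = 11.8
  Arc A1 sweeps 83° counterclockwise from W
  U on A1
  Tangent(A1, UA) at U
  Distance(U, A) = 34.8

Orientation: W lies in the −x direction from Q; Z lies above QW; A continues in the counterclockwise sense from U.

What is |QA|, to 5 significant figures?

47.617

Q is at the origin; Q and W share the same y with |QW| = 31.8 and W on the −x side, so W = (-31.800, 0.0000). The tangent condition forces ZW to be normal to QW, so Z = W + (0, 11.8) = (-31.800, 11.800). On A1, W sits at bearing -90° from Z; an 83° counterclockwise sweep puts U at bearing -7°, so U = Z + 11.8·(cos -7°, sin -7°) = (-20.088, 10.362). A1 meets UA tangentially, so ZU is at right angles to UA, so UA runs along (−sin -7°, cos -7°); with |UA| = 34.8, A = (-15.847, 44.903). Then |QA| = |A − Q| = 47.617.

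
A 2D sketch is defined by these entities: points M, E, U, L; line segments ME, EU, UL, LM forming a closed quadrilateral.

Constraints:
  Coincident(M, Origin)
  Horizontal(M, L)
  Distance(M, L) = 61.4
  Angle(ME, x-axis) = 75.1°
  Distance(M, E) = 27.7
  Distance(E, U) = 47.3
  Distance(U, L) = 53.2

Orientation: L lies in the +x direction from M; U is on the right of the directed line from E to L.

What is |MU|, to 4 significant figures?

23.65

Checks: |EU| = 47.30 ✓; |UL| = 53.20 ✓.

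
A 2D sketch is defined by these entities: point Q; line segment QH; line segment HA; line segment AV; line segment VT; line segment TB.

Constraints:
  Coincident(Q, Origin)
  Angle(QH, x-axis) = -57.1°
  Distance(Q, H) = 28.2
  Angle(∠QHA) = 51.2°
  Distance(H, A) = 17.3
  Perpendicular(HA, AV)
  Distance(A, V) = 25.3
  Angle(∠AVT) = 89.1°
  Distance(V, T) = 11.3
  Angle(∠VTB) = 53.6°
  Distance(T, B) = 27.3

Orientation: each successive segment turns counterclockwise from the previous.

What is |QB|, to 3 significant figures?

19.2

Q is at the origin; QH runs at -57.1° with length 28.2, so H = (15.3, -23.7). ∠QHA = 51.2° gives HA at 71.7° from the x-axis; with |HA| = 17.3, A = (20.7, -7.25). The perpendicularity gives AV at right angles to HA, so AV runs at 162°; with |AV| = 25.3, V = (-3.27, 0.692). ∠AVT = 89.1° gives VT at -107° from the x-axis; with |VT| = 11.3, T = (-6.65, -10.1). ∠VTB = 53.6° gives TB at 19.0° from the x-axis; with |TB| = 27.3, B = (19.2, -1.20). Then |QB| = |B − Q| = 19.2.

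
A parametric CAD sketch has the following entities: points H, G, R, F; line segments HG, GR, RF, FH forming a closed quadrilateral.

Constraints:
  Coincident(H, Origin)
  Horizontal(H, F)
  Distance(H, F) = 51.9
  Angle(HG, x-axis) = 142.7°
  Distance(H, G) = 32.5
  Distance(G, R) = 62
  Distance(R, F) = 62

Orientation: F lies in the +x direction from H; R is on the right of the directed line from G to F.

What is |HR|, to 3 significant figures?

36.0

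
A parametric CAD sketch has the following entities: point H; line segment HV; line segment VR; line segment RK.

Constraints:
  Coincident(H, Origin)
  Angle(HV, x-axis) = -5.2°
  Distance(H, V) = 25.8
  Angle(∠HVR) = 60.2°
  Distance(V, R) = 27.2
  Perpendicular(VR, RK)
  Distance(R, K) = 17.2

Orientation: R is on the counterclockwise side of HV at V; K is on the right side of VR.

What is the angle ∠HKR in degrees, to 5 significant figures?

19.960°

H is at the origin; HV runs at -5.2° with length 25.8, so V = 25.8·(cos -5.2°, sin -5.2°) = (25.694, -2.3383). ∠HVR = 60.2°, so VR runs at -5.2° + (180° − 60.2°) = 114.60° from the x-axis; with |VR| = 27.2, R = V + 27.2·(cos 114.60°, sin 114.60°) = (14.371, 22.393). The perpendicularity gives RK at right angles to VR; with |RK| = 17.2 on the right of VR, K = R + 17.2·(0.90924, 0.41628) = (30.010, 29.553). Then cos ∠HKR = KH·KR / (|KH||KR|), giving 19.960°.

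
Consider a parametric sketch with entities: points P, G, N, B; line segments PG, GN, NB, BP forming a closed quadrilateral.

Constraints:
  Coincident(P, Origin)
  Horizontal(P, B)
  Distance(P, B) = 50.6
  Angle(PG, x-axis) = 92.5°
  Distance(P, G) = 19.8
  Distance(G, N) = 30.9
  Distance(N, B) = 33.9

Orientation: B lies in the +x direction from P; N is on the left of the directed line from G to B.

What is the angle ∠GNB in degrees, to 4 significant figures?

116.5°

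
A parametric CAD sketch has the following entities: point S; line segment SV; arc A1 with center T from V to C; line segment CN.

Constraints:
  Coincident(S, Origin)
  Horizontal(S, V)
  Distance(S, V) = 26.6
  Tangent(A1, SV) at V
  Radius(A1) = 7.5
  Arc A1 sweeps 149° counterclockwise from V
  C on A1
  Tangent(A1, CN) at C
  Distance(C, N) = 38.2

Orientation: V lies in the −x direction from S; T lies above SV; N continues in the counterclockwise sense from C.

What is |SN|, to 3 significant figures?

64.9

On A1, V sits at bearing -90° from T; a 149° counterclockwise sweep puts C at bearing 59°, so C = T + 7.5·(cos 59°, sin 59°) = (-22.7, 13.9). A1 meets CN tangentially, so TC is at right angles to CN, so CN runs along (−sin 59°, cos 59°); with |CN| = 38.2, N = (-55.5, 33.6). Then |SN| = |N − S| = 64.9.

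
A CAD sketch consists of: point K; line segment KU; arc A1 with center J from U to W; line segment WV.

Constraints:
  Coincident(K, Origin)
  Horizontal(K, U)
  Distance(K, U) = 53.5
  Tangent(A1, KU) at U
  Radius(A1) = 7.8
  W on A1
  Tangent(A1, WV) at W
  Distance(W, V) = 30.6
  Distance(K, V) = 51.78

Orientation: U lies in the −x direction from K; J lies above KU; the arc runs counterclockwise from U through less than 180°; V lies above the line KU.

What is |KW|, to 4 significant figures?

46.33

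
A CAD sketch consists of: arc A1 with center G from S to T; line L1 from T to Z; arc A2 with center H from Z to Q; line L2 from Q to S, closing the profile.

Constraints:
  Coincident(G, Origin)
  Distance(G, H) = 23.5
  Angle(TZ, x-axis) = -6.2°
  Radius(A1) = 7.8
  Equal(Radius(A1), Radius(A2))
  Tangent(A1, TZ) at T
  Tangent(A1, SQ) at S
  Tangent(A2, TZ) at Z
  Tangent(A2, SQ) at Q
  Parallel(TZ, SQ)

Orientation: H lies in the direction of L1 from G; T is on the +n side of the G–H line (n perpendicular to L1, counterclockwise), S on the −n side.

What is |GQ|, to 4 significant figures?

24.76

Tangency of A1 to both parallel lines with radius 7.8 puts T and S at G ± 7.8·n: T = (0.8424, 7.754), S = (-0.8424, -7.754). Equal radii place Z and Q the same way about H: Z = H + 7.8·n = (24.20, 5.216), Q = H − 7.8·n = (22.52, -10.29). Then |GQ| = |Q − G| = 24.76.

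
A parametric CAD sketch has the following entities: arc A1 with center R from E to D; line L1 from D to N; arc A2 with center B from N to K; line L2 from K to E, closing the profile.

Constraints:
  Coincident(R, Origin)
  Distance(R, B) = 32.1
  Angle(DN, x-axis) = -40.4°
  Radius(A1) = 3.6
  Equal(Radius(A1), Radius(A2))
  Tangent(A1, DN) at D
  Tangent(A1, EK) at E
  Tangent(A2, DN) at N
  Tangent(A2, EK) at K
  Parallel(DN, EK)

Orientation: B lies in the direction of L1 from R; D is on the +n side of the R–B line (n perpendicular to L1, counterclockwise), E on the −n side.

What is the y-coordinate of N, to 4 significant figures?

-18.06

The slot axis is L1's direction at -40.4°, so u = (cos -40.4°, sin -40.4°) = (0.7615, -0.6481) and n = (−sin -40.4°, cos -40.4°) = (0.6481, 0.7615). R is at the origin and B lies 32.1 along u from R, so B = 32.1·u = (24.45, -20.80). Tangency of A1 to both parallel lines with radius 3.6 puts D and E at R ± 3.6·n: D = (2.333, 2.742), E = (-2.333, -2.742). Equal radii place N and K the same way about B: N = B + 3.6·n = (26.78, -18.06), K = B − 3.6·n = (22.11, -23.55). So N.y = -18.06.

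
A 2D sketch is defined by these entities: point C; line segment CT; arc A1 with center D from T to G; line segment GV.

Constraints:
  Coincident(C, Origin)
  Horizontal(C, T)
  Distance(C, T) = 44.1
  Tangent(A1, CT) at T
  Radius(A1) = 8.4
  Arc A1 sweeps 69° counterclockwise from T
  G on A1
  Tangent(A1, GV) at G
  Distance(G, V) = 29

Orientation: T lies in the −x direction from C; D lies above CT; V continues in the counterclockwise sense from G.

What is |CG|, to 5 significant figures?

36.656

The tangent condition forces DT to be normal to CT, so D = T + (0, 8.4) = (-44.100, 8.4000). On A1, T sits at bearing -90° from D; a 69° counterclockwise sweep puts G at bearing -21°, so G = D + 8.4·(cos -21°, sin -21°) = (-36.258, 5.3897). Then |CG| = |G − C| = 36.656.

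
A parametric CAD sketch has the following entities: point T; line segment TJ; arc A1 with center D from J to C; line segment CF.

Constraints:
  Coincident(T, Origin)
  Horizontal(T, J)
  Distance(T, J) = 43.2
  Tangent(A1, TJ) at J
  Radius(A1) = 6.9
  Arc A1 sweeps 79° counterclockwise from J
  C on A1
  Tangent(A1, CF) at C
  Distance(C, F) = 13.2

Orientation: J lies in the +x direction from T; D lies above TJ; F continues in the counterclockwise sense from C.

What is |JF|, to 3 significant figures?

20.7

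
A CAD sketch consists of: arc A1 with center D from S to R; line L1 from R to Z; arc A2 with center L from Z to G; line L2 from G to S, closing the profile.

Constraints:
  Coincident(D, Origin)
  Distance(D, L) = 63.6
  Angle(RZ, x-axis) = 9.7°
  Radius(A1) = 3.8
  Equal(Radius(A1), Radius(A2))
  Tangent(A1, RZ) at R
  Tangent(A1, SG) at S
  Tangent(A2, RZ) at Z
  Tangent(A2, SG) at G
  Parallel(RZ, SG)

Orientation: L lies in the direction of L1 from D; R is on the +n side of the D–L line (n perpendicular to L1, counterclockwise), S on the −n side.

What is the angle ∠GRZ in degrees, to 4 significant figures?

6.814°

The slot axis is L1's direction at 9.7°, so u = (cos 9.7°, sin 9.7°) = (0.9857, 0.1685) and n = (−sin 9.7°, cos 9.7°) = (-0.1685, 0.9857). D is at the origin and L lies 63.6 along u from D, so L = 63.6·u = (62.69, 10.72). Tangency of A1 to both parallel lines with radius 3.8 puts R and S at D ± 3.8·n: R = (-0.6403, 3.746), S = (0.6403, -3.746). Equal radii place Z and G the same way about L: Z = L + 3.8·n = (62.05, 14.46), G = L − 3.8·n = (63.33, 6.970). Then cos ∠GRZ = RG·RZ / (|RG||RZ|), giving 6.814°.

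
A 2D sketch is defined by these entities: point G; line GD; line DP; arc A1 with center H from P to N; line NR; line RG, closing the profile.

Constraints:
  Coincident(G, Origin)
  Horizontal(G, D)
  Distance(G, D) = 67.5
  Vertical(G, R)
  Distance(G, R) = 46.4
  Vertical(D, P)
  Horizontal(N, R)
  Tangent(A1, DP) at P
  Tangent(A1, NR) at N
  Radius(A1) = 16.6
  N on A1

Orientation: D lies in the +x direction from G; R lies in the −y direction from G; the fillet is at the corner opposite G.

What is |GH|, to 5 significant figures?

58.982

G is at the origin; GD is horizontal with |GD| = 67.5 and D on the +x side, so D = (67.500, 0.0000). G and R share the same x with |GR| = 46.4 and R on the −y side, so R = (0.0000, -46.400). The virtual corner opposite G is at (67.500, -46.400). The tangent condition forces HP to be normal to DP and since A1 is tangent to NR there, HN ⟂ NR, with radius 16.6, so the center H sits 16.6 in from both sides at H = (50.900, -29.800). Then |GH| = |H − G| = 58.982.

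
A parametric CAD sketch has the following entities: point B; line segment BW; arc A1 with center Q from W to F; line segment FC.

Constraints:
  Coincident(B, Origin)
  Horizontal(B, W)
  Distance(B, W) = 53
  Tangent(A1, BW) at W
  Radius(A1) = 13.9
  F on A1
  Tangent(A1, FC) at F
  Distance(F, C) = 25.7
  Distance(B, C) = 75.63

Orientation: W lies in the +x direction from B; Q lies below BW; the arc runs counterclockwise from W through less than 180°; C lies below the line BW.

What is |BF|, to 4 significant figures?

50.28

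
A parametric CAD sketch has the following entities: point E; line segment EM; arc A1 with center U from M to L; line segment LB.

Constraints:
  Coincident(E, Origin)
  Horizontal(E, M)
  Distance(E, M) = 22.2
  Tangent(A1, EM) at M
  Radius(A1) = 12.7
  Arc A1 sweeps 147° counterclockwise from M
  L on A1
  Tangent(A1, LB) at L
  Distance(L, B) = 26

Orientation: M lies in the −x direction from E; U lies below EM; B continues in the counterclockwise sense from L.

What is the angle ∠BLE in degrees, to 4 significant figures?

71.73°

E is at the origin; EM is horizontal with |EM| = 22.2 and M on the −x side, so M = (-22.20, 0.000). Since A1 is tangent to EM there, UM ⟂ EM, so U = M + (0, -12.7) = (-22.20, -12.70). On A1, M sits at bearing 90° from U; a 147° counterclockwise sweep puts L at bearing 237°, so L = U + 12.7·(cos 237°, sin 237°) = (-29.12, -23.35). A1 meets LB tangentially, so UL is at right angles to LB, so LB runs along (−sin 237°, cos 237°); with |LB| = 26.0, B = (-7.311, -37.51). Then cos ∠BLE = LB·LE / (|LB||LE|), giving 71.73°.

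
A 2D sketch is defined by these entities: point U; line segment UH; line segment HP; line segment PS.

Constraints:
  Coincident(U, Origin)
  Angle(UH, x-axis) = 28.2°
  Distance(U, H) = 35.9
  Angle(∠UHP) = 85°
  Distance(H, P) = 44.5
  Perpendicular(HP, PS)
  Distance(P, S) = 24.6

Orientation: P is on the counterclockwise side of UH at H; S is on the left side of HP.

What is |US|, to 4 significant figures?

42.85

U is at the origin; UH runs at 28.2° with length 35.9, so H = 35.9·(cos 28.2°, sin 28.2°) = (31.64, 16.96). ∠UHP = 85.0°, so HP runs at 28.2° + (180° − 85.0°) = 123.2° from the x-axis; with |HP| = 44.5, P = H + 44.5·(cos 123.2°, sin 123.2°) = (7.272, 54.20). HP is perpendicular to PS; with |PS| = 24.6 on the left of HP, S = P + 24.6·(-0.8368, -0.5476) = (-13.31, 40.73). Then |US| = |S − U| = 42.85.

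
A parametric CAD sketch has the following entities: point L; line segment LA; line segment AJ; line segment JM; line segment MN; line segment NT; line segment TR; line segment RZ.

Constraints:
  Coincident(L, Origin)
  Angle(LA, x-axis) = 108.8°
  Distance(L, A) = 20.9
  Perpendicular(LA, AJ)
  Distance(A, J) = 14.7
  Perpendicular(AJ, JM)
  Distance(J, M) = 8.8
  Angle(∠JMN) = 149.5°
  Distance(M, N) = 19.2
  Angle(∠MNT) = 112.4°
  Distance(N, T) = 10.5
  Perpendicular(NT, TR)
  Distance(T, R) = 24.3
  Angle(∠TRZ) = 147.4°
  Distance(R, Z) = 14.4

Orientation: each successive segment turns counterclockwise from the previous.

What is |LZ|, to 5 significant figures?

32.849

The perpendicularity gives TR at right angles to NT, so TR runs at 116.90°; with |TR| = 24.3, R = (-4.8893, 20.618). ∠TRZ = 147.4° gives RZ at 149.50° from the x-axis; with |RZ| = 14.4, Z = (-17.297, 27.927). Then |LZ| = |Z − L| = 32.849.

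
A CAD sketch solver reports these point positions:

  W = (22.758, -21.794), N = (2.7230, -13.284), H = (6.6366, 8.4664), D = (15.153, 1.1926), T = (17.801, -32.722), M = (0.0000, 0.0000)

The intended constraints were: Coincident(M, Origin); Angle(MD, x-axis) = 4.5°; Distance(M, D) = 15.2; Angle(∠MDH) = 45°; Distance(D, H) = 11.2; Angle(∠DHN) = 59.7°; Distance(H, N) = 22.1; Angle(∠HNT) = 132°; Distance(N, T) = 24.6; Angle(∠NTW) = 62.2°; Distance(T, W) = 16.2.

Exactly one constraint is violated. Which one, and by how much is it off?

Distance(T, W) = 16.2 — off by 4.20.

M = (0.00, 0.00) ✓; MD at 4.500° ✓; |MD| = 15.20 ✓; ∠MDH = 45.00° ✓; |DH| = 11.20 ✓; ∠DHN = 59.70° ✓; |HN| = 22.10 ✓; ∠HNT = 132.0° ✓; |NT| = 24.60 ✓; ∠NTW = 62.20° ✓; |TW| = 12.00 ✗.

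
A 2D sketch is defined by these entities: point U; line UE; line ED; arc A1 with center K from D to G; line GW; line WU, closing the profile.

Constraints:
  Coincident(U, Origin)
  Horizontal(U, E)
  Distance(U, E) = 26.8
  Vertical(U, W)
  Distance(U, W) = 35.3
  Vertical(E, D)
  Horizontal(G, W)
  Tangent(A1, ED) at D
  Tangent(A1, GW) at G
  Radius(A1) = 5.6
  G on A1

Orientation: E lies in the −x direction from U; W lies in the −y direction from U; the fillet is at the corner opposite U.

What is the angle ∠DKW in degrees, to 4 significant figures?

165.2°

U is at the origin; UE is horizontal with |UE| = 26.8 and E on the −x side, so E = (-26.80, 0.000). UW is vertical with |UW| = 35.3 and W on the −y side, so W = (0.000, -35.30). The virtual corner opposite U is at (-26.80, -35.30). Since A1 is tangent to ED there, KD ⟂ ED and the tangent condition forces KG to be normal to GW, with radius 5.6, so the center K sits 5.6 in from both sides at K = (-21.20, -29.70). That places the tangent points at D = (-26.80, -29.70) on ED and G = (-21.20, -35.30) on GW. Then cos ∠DKW = KD·KW / (|KD||KW|), giving 165.2°.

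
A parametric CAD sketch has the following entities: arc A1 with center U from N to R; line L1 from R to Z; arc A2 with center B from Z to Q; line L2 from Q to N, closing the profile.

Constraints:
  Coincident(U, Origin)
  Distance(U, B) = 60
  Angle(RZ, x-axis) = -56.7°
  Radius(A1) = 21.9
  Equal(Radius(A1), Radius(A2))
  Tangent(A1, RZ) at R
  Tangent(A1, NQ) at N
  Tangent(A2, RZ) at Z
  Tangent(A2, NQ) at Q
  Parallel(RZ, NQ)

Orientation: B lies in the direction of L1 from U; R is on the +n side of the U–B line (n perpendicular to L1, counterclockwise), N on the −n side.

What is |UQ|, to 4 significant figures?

63.87

Tangency of A1 to both parallel lines with radius 21.9 puts R and N at U ± 21.9·n: R = (18.30, 12.02), N = (-18.30, -12.02). Equal radii place Z and Q the same way about B: Z = B + 21.9·n = (51.25, -38.12), Q = B − 21.9·n = (14.64, -62.17). Then |UQ| = |Q − U| = 63.87.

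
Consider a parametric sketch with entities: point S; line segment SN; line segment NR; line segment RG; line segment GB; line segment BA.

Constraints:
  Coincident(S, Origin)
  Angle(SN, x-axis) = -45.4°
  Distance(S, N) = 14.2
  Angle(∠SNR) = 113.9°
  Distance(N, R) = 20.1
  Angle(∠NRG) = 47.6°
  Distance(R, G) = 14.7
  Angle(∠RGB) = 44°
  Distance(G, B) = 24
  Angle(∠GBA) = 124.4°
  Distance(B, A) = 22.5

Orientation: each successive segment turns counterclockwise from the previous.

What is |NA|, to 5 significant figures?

38.253

∠RGB = 44.0° gives GB at -70.900° from the x-axis; with |GB| = 24.0, B = (23.517, -19.034). ∠GBA = 124.4° gives BA at -15.300° from the x-axis; with |BA| = 22.5, A = (45.219, -24.971). Then |NA| = |A − N| = 38.253.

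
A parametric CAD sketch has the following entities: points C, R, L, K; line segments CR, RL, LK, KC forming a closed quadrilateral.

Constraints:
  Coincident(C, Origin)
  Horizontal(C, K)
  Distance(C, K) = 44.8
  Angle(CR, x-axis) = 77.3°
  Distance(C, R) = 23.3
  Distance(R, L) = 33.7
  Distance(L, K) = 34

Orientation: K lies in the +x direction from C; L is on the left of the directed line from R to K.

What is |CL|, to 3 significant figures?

49.8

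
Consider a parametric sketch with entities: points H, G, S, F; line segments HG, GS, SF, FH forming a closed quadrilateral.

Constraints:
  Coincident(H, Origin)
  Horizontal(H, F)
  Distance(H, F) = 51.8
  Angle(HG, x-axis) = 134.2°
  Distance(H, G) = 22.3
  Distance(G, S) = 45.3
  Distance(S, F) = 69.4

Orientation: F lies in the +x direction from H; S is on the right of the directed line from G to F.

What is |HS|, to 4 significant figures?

31.19

Checks: |GS| = 45.30 ✓; |SF| = 69.40 ✓.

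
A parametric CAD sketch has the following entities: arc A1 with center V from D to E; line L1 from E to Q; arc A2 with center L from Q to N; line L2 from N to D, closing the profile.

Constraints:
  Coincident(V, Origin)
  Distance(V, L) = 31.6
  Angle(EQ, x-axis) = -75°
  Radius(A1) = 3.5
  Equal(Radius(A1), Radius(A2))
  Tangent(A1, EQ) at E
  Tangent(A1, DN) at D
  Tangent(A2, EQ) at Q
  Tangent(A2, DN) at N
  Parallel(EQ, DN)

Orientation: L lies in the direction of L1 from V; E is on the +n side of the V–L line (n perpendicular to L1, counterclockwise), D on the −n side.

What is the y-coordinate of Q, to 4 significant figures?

-29.62

The slot axis is L1's direction at -75.0°, so u = (cos -75.0°, sin -75.0°) = (0.2588, -0.9659) and n = (−sin -75.0°, cos -75.0°) = (0.9659, 0.2588). V is at the origin and L lies 31.6 along u from V, so L = 31.6·u = (8.179, -30.52). Tangency of A1 to both parallel lines with radius 3.5 puts E and D at V ± 3.5·n: E = (3.381, 0.9059), D = (-3.381, -0.9059). Equal radii place Q and N the same way about L: Q = L + 3.5·n = (11.56, -29.62), N = L − 3.5·n = (4.798, -31.43). So Q.y = -29.62.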